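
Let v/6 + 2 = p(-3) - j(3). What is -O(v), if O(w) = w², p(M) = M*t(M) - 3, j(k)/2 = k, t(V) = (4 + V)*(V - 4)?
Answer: -3600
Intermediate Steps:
t(V) = (-4 + V)*(4 + V) (t(V) = (4 + V)*(-4 + V) = (-4 + V)*(4 + V))
j(k) = 2*k
p(M) = -3 + M*(-16 + M²) (p(M) = M*(-16 + M²) - 3 = -3 + M*(-16 + M²))
v = 60 (v = -12 + 6*((-3 - 3*(-16 + (-3)²)) - 2*3) = -12 + 6*((-3 - 3*(-16 + 9)) - 1*6) = -12 + 6*((-3 - 3*(-7)) - 6) = -12 + 6*((-3 + 21) - 6) = -12 + 6*(18 - 6) = -12 + 6*12 = -12 + 72 = 60)
-O(v) = -1*60² = -1*3600 = -3600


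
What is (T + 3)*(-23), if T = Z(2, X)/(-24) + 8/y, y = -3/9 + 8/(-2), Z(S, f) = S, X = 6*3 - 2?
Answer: -3841/156 ≈ -24.622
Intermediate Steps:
X = 16 (X = 18 - 2 = 16)
y = -13/3 (y = -3*⅑ + 8*(-½) = -⅓ - 4 = -13/3 ≈ -4.3333)
T = -301/156 (T = 2/(-24) + 8/(-13/3) = 2*(-1/24) + 8*(-3/13) = -1/12 - 24/13 = -301/156 ≈ -1.9295)
(T + 3)*(-23) = (-301/156 + 3)*(-23) = (167/156)*(-23) = -3841/156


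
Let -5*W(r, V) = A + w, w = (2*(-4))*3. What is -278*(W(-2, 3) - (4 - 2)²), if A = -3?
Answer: -1946/5 ≈ -389.20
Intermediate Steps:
w = -24 (w = -8*3 = -24)
W(r, V) = 27/5 (W(r, V) = -(-3 - 24)/5 = -⅕*(-27) = 27/5)
-278*(W(-2, 3) - (4 - 2)²) = -278*(27/5 - (4 - 2)²) = -278*(27/5 - 1*2²) = -278*(27/5 - 1*4) = -278*(27/5 - 4) = -278*7/5 = -1946/5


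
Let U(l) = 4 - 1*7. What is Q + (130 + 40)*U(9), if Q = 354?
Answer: -156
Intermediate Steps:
U(l) = -3 (U(l) = 4 - 7 = -3)
Q + (130 + 40)*U(9) = 354 + (130 + 40)*(-3) = 354 + 170*(-3) = 354 - 510 = -156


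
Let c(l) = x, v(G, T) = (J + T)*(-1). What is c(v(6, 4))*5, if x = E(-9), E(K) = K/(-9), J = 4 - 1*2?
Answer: 5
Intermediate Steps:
J = 2 (J = 4 - 2 = 2)
E(K) = -K/9 (E(K) = K*(-⅑) = -K/9)
x = 1 (x = -⅑*(-9) = 1)
v(G, T) = -2 - T (v(G, T) = (2 + T)*(-1) = -2 - T)
c(l) = 1
c(v(6, 4))*5 = 1*5 = 5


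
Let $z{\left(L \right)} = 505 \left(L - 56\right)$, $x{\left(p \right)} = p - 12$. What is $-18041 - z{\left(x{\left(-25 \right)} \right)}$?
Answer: $28924$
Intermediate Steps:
$x{\left(p \right)} = -12 + p$
$z{\left(L \right)} = -28280 + 505 L$ ($z{\left(L \right)} = 505 \left(-56 + L\right) = -28280 + 505 L$)
$-18041 - z{\left(x{\left(-25 \right)} \right)} = -18041 - \left(-28280 + 505 \left(-12 - 25\right)\right) = -18041 - \left(-28280 + 505 \left(-37\right)\right) = -18041 - \left(-28280 - 18685\right) = -18041 - -46965 = -18041 + 46965 = 28924$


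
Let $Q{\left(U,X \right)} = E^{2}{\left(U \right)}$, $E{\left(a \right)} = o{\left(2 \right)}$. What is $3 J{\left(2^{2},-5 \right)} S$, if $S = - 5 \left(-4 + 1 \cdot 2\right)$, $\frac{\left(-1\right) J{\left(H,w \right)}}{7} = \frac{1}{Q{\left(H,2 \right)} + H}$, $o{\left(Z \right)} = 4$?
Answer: $- \frac{21}{2} \approx -10.5$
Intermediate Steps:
$E{\left(a \right)} = 4$
$Q{\left(U,X \right)} = 16$ ($Q{\left(U,X \right)} = 4^{2} = 16$)
$J{\left(H,w \right)} = - \frac{7}{16 + H}$
$S = 10$ ($S = - 5 \left(-4 + 2\right) = \left(-5\right) \left(-2\right) = 10$)
$3 J{\left(2^{2},-5 \right)} S = 3 \left(- \frac{7}{16 + 2^{2}}\right) 10 = 3 \left(- \frac{7}{16 + 4}\right) 10 = 3 \left(- \frac{7}{20}\right) 10 = \left(- \frac{21}{20}\right) 10 = - \frac{21}{2}$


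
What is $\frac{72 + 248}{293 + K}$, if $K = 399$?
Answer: $\frac{80}{173} \approx 0.46243$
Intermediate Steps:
$\frac{72 + 248}{293 + K} = \frac{72 + 248}{293 + 399} = \frac{320}{692} = 320 \cdot \frac{1}{692} = \frac{80}{173}$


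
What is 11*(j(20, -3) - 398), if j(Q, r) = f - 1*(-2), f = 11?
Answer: -4235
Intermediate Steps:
j(Q, r) = 13 (j(Q, r) = 11 - 1*(-2) = 11 + 2 = 13)
11*(j(20, -3) - 398) = 11*(13 - 398) = 11*(-385) = -4235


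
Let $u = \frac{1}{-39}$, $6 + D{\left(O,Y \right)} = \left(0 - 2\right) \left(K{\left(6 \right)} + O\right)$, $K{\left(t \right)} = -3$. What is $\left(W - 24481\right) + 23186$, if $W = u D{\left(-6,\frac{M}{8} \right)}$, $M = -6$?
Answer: $- \frac{16839}{13} \approx -1295.3$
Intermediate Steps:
$D{\left(O,Y \right)} = - 2 O$ ($D{\left(O,Y \right)} = -6 + \left(0 - 2\right) \left(-3 + O\right) = -6 - 2 \left(-3 + O\right) = -6 - \left(-6 + 2 O\right) = - 2 O$)
$u = - \frac{1}{39} \approx -0.025641$
$W = - \frac{4}{13}$ ($W = - \frac{\left(-2\right) \left(-6\right)}{39} = \left(- \frac{1}{39}\right) 12 = - \frac{4}{13} \approx -0.30769$)
$\left(W - 24481\right) + 23186 = \left(- \frac{4}{13} - 24481\right) + 23186 = - \frac{318257}{13} + 23186 = - \frac{16839}{13}$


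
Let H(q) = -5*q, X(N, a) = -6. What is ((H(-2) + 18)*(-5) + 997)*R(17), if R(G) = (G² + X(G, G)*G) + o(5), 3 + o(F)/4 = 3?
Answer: 160259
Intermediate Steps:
o(F) = 0 (o(F) = -12 + 4*3 = -12 + 12 = 0)
R(G) = G² - 6*G (R(G) = (G² - 6*G) + 0 = G² - 6*G)
((H(-2) + 18)*(-5) + 997)*R(17) = ((-5*(-2) + 18)*(-5) + 997)*(17*(-6 + 17)) = ((10 + 18)*(-5) + 997)*(17*11) = (28*(-5) + 997)*187 = (-140 + 997)*187 = 857*187 = 160259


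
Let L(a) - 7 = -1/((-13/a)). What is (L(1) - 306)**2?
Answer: 15100996/169 ≈ 89355.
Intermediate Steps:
L(a) = 7 + a/13 (L(a) = 7 - 1/((-13/a)) = 7 - (-1)*a/13 = 7 + a/13)
(L(1) - 306)**2 = ((7 + (1/13)*1) - 306)**2 = ((7 + 1/13) - 306)**2 = (92/13 - 306)**2 = (-3886/13)**2 = 15100996/169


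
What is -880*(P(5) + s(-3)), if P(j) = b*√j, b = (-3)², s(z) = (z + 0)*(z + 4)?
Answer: 2640 - 7920*√5 ≈ -15070.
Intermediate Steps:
s(z) = z*(4 + z)
b = 9
P(j) = 9*√j
-880*(P(5) + s(-3)) = -880*(9*√5 - 3*(4 - 3)) = -880*(9*√5 - 3*1) = -880*(9*√5 - 3) = -880*(-3 + 9*√5) = 2640 - 7920*√5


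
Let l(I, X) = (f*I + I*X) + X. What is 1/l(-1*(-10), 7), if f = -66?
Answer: -1/583 ≈ -0.0017153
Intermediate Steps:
l(I, X) = X - 66*I + I*X (l(I, X) = (-66*I + I*X) + X = X - 66*I + I*X)
1/l(-1*(-10), 7) = 1/(7 - (-66)*(-10) - 1*(-10)*7) = 1/(7 - 66*10 + 10*7) = 1/(7 - 660 + 70) = 1/(-583) = -1/583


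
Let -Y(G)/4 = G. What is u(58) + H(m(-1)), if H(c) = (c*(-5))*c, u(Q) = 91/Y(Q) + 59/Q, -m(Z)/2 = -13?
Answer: -27035/8 ≈ -3379.4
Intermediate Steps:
m(Z) = 26 (m(Z) = -2*(-13) = 26)
Y(G) = -4*G
u(Q) = 145/(4*Q) (u(Q) = 91/((-4*Q)) + 59/Q = 91*(-1/(4*Q)) + 59/Q = -91/(4*Q) + 59/Q = 145/(4*Q))
H(c) = -5*c**2 (H(c) = (-5*c)*c = -5*c**2)
u(58) + H(m(-1)) = (145/4)/58 - 5*26**2 = (145/4)*(1/58) - 5*676 = 5/8 - 3380 = -27035/8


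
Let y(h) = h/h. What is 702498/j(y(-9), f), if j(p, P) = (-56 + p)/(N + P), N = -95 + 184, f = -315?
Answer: 158764548/55 ≈ 2.8866e+6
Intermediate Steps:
N = 89
y(h) = 1
j(p, P) = (-56 + p)/(89 + P)
702498/j(y(-9), f) = 702498/(((-56 + 1)/(89 - 315))) = 702498/((-55/(-226))) = 702498/((-1/226*(-55))) = 702498/(55/226) = 702498*(226/55) = 158764548/55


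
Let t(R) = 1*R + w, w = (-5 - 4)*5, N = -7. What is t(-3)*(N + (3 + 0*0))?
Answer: 192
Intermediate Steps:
w = -45 (w = -9*5 = -45)
t(R) = -45 + R (t(R) = 1*R - 45 = R - 45 = -45 + R)
t(-3)*(N + (3 + 0*0)) = (-45 - 3)*(-7 + (3 + 0*0)) = -48*(-7 + (3 + 0)) = -48*(-7 + 3) = -48*(-4) = 192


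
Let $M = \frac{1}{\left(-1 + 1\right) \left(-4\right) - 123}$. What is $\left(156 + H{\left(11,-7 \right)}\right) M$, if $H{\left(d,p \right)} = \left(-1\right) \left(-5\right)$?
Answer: $- \frac{161}{123} \approx -1.3089$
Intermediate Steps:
$H{\left(d,p \right)} = 5$
$M = - \frac{1}{123}$ ($M = \frac{1}{0 \left(-4\right) - 123} = \frac{1}{0 - 123} = \frac{1}{-123} = - \frac{1}{123} \approx -0.0081301$)
$\left(156 + H{\left(11,-7 \right)}\right) M = \left(156 + 5\right) \left(- \frac{1}{123}\right) = 161 \left(- \frac{1}{123}\right) = - \frac{161}{123}$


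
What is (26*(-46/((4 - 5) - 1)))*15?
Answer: 8970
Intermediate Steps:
(26*(-46/((4 - 5) - 1)))*15 = (26*(-46/(-1 - 1)))*15 = (26*(-46/(-2)))*15 = (26*(-46*(-½)))*15 = (26*23)*15 = 598*15 = 8970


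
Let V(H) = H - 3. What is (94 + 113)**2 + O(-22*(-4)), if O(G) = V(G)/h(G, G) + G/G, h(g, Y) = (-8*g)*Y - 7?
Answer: 2654943065/61959 ≈ 42850.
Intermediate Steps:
V(H) = -3 + H
h(g, Y) = -7 - 8*Y*g (h(g, Y) = -8*Y*g - 7 = -7 - 8*Y*g)
O(G) = 1 + (-3 + G)/(-7 - 8*G**2) (O(G) = (-3 + G)/(-7 - 8*G*G) + G/G = (-3 + G)/(-7 - 8*G**2) + 1 = 1 + (-3 + G)/(-7 - 8*G**2))
(94 + 113)**2 + O(-22*(-4)) = (94 + 113)**2 + (10 - (-22)*(-4) + 8*(-22*(-4))**2)/(7 + 8*(-22*(-4))**2) = 207**2 + (10 - 1*88 + 8*88**2)/(7 + 8*88**2) = 42849 + (10 - 88 + 8*7744)/(7 + 8*7744) = 42849 + (10 - 88 + 61952)/(7 + 61952) = 42849 + 61874/61959 = 2654943065/61959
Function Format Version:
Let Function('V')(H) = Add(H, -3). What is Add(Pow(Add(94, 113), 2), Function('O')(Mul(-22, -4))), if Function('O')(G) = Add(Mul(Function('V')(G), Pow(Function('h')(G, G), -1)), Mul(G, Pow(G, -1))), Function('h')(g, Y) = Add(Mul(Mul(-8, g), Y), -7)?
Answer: Rational(2654943065, 61959) ≈ 42850.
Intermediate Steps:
Function('V')(H) = Add(-3, H)
Function('h')(g, Y) = Add(-7, Mul(-8, Y, g)) (Function('h')(g, Y) = Add(Mul(-8, Y, g), -7) = Add(-7, Mul(-8, Y, g)))
Function('O')(G) = Add(1, Mul(Pow(Add(-7, Mul(-8, Pow(G, 2))), -1), Add(-3, G))) (Function('O')(G) = Add(Mul(Add(-3, G), Pow(Add(-7, Mul(-8, G, G)), -1)), Mul(G, Pow(G, -1))) = Add(Mul(Add(-3, G), Pow(Add(-7, Mul(-8, Pow(G, 2))), -1)), 1) = Add(Mul(Pow(Add(-7, Mul(-8, Pow(G, 2))), -1), Add(-3, G)), 1) = Add(1, Mul(Pow(Add(-7, Mul(-8, Pow(G, 2))), -1), Add(-3, G))))
Add(Pow(Add(94, 113), 2), Function('O')(Mul(-22, -4))) = Add(Pow(Add(94, 113), 2), Mul(Pow(Add(7, Mul(8, Pow(Mul(-22, -4), 2))), -1), Add(10, Mul(-1, Mul(-22, -4)), Mul(8, Pow(Mul(-22, -4), 2))))) = Add(Pow(207, 2), Mul(Pow(Add(7, Mul(8, Pow(88, 2))), -1), Add(10, Mul(-1, 88), Mul(8, Pow(88, 2))))) = Add(42849, Mul(Pow(Add(7, Mul(8, 7744)), -1), Add(10, -88, Mul(8, 7744)))) = Add(42849, Mul(Pow(Add(7, 61952), -1), Add(10, -88, 61952))) = Add(42849, Mul(Pow(61959, -1), 61874)) = Add(42849, Mul(Rational(1, 61959), 61874)) = Add(42849, Rational(61874, 61959)) = Rational(2654943065, 61959)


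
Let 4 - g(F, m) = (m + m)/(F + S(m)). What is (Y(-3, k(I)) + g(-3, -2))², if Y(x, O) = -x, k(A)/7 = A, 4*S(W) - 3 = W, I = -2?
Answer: 3721/121 ≈ 30.752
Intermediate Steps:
S(W) = ¾ + W/4
g(F, m) = 4 - 2*m/(¾ + F + m/4) (g(F, m) = 4 - (m + m)/(F + (¾ + m/4)) = 4 - 2*m/(¾ + F + m/4))
k(A) = 7*A
(Y(-3, k(I)) + g(-3, -2))² = (-1*(-3) + 4*(3 - 1*(-2) + 4*(-3))/(3 - 2 + 4*(-3)))² = (3 + 4*(3 + 2 - 12)/(3 - 2 - 12))² = (3 + 4*(-7)/(-11))² = (3 + 4*(-1/11)*(-7))² = (3 + 28/11)² = (61/11)² = 3721/121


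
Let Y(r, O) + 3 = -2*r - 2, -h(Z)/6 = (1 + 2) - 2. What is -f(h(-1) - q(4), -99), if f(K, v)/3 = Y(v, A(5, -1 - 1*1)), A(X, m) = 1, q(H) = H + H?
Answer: -579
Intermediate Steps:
q(H) = 2*H
h(Z) = -6 (h(Z) = -6*((1 + 2) - 2) = -6*(3 - 2) = -6*1 = -6)
Y(r, O) = -5 - 2*r (Y(r, O) = -3 + (-2*r - 2) = -3 + (-2 - 2*r) = -5 - 2*r)
f(K, v) = -15 - 6*v (f(K, v) = 3*(-5 - 2*v) = -15 - 6*v)
-f(h(-1) - q(4), -99) = -(-15 - 6*(-99)) = -(-15 + 594) = -1*579 = -579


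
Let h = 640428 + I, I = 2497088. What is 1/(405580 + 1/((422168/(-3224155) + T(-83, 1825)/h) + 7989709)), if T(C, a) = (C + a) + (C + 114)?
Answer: 80822599785179168947/32780030020883083179423240 ≈ 2.4656e-6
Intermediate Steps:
T(C, a) = 114 + a + 2*C (T(C, a) = (C + a) + (114 + C) = 114 + a + 2*C)
h = 3137516 (h = 640428 + 2497088 = 3137516)
1/(405580 + 1/((422168/(-3224155) + T(-83, 1825)/h) + 7989709)) = 1/(405580 + 1/((422168/(-3224155) + (114 + 1825 + 2*(-83))/3137516) + 7989709)) = 1/(405580 + 1/((422168*(-1/3224155) + (114 + 1825 - 166)*(1/3137516)) + 7989709)) = 1/(405580 + 1/((-422168/3224155 + 1773*(1/3137516)) + 7989709)) = 1/(405580 + 1/((-422168/3224155 + 1773/3137516) + 7989709)) = 1/(405580 + 1/(-1318842427873/10115837898980 + 7989709)) = 1/(405580 + 1/(80822599785179168947/10115837898980)) = 1/(405580 + 10115837898980/80822599785179168947) = 1/(32780030020883083179423240/80822599785179168947) = 80822599785179168947/32780030020883083179423240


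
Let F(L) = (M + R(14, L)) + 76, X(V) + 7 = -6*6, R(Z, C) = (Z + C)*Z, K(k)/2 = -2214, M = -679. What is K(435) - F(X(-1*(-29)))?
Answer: -3419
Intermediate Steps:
K(k) = -4428 (K(k) = 2*(-2214) = -4428)
R(Z, C) = Z*(C + Z) (R(Z, C) = (C + Z)*Z = Z*(C + Z))
X(V) = -43 (X(V) = -7 - 6*6 = -7 - 36 = -43)
F(L) = -407 + 14*L (F(L) = (-679 + 14*(L + 14)) + 76 = (-679 + 14*(14 + L)) + 76 = (-679 + (196 + 14*L)) + 76 = (-483 + 14*L) + 76 = -407 + 14*L)
K(435) - F(X(-1*(-29))) = -4428 - (-407 + 14*(-43)) = -4428 - (-407 - 602) = -4428 - 1*(-1009) = -4428 + 1009 = -3419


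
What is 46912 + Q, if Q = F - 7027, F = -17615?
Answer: 22270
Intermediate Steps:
Q = -24642 (Q = -17615 - 7027 = -24642)
46912 + Q = 46912 - 24642 = 22270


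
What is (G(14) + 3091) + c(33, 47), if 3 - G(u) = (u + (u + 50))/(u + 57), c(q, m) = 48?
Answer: 223004/71 ≈ 3140.9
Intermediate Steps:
G(u) = 3 - (50 + 2*u)/(57 + u) (G(u) = 3 - (u + (u + 50))/(u + 57) = 3 - (u + (50 + u))/(57 + u) = 3 - (50 + 2*u)/(57 + u))
(G(14) + 3091) + c(33, 47) = ((121 + 14)/(57 + 14) + 3091) + 48 = (135/71 + 3091) + 48 = 219596/71 + 48 = 223004/71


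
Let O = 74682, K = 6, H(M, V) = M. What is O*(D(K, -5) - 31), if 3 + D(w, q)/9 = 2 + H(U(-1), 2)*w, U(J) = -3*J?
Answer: 9111204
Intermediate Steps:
D(w, q) = -9 + 27*w (D(w, q) = -27 + 9*(2 + (-3*(-1))*w) = -27 + 9*(2 + 3*w) = -27 + (18 + 27*w) = -9 + 27*w)
O*(D(K, -5) - 31) = 74682*((-9 + 27*6) - 31) = 74682*((-9 + 162) - 31) = 74682*(153 - 31) = 74682*122 = 9111204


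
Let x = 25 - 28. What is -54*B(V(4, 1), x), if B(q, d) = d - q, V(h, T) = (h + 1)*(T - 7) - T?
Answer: -1512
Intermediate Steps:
x = -3
V(h, T) = -T + (1 + h)*(-7 + T) (V(h, T) = (1 + h)*(-7 + T) - T = -T + (1 + h)*(-7 + T))
-54*B(V(4, 1), x) = -54*(-3 - (-7 - 7*4 + 1*4)) = -54*(-3 - (-7 - 28 + 4)) = -54*(-3 - 1*(-31)) = -54*(-3 + 31) = -54*28 = -1512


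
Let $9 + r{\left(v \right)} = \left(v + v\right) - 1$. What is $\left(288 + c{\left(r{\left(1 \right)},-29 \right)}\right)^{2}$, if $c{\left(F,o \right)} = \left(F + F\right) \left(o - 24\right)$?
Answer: $1290496$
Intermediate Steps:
$r{\left(v \right)} = -10 + 2 v$ ($r{\left(v \right)} = -9 + \left(\left(v + v\right) - 1\right) = -9 + \left(2 v - 1\right) = -9 + \left(-1 + 2 v\right) = -10 + 2 v$)
$c{\left(F,o \right)} = 2 F \left(-24 + o\right)$
$\left(288 + c{\left(r{\left(1 \right)},-29 \right)}\right)^{2} = \left(288 + 2 \left(-10 + 2 \cdot 1\right) \left(-24 - 29\right)\right)^{2} = \left(288 + 2 \left(-10 + 2\right) \left(-53\right)\right)^{2} = \left(288 + 2 \left(-8\right) \left(-53\right)\right)^{2} = \left(288 + 848\right)^{2} = 1136^{2} = 1290496$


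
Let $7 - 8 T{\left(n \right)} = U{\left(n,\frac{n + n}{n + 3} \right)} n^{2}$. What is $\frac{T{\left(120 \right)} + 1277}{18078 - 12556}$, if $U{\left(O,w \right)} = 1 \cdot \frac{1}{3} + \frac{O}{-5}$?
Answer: $\frac{351023}{44176} \approx 7.946$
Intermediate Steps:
$U{\left(O,w \right)} = \frac{1}{3} - \frac{O}{5}$ ($U{\left(O,w \right)} = 1 \cdot \frac{1}{3} + O \left(- \frac{1}{5}\right) = \frac{1}{3} - \frac{O}{5}$)
$T{\left(n \right)} = \frac{7}{8} - \frac{n^{2} \left(\frac{1}{3} - \frac{n}{5}\right)}{8}$ ($T{\left(n \right)} = \frac{7}{8} - \frac{\left(\frac{1}{3} - \frac{n}{5}\right) n^{2}}{8} = \frac{7}{8} - \frac{n^{2} \left(\frac{1}{3} - \frac{n}{5}\right)}{8}$)
$\frac{T{\left(120 \right)} + 1277}{18078 - 12556} = \frac{\left(\frac{7}{8} + \frac{120^{2} \left(-5 + 3 \cdot 120\right)}{120}\right) + 1277}{18078 - 12556} = \frac{\left(\frac{7}{8} + \frac{1}{120} \cdot 14400 \left(-5 + 360\right)\right) + 1277}{5522} = \left(\left(\frac{7}{8} + \frac{1}{120} \cdot 14400 \cdot 355\right) + 1277\right) \frac{1}{5522} = \left(\left(\frac{7}{8} + 42600\right) + 1277\right) \frac{1}{5522} = \left(\frac{340807}{8} + 1277\right) \frac{1}{5522} = \frac{351023}{8} \cdot \frac{1}{5522} = \frac{351023}{44176}$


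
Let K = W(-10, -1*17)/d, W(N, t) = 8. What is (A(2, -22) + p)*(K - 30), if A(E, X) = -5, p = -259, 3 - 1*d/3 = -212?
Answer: 1702096/215 ≈ 7916.7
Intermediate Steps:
d = 645 (d = 9 - 3*(-212) = 9 + 636 = 645)
K = 8/645 ≈ 0.012403
(A(2, -22) + p)*(K - 30) = (-5 - 259)*(8/645 - 30) = -264*(-19342/645) = 1702096/215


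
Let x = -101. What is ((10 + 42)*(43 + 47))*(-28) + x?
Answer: -131141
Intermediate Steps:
((10 + 42)*(43 + 47))*(-28) + x = ((10 + 42)*(43 + 47))*(-28) - 101 = (52*90)*(-28) - 101 = 4680*(-28) - 101 = -131040 - 101 = -131141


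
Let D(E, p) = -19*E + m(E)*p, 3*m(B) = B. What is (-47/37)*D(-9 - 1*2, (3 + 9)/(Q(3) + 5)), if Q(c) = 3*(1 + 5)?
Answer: -223861/851 ≈ -263.06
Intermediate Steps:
Q(c) = 18 (Q(c) = 3*6 = 18)
m(B) = B/3
D(E, p) = -19*E + E*p/3 (D(E, p) = -19*E + (E/3)*p = -19*E + E*p/3)
(-47/37)*D(-9 - 1*2, (3 + 9)/(Q(3) + 5)) = (-47/37)*((-9 - 1*2)*(-57 + (3 + 9)/(18 + 5))/3) = (-47*1/37)*((-9 - 2)*(-57 + 12/23)/3) = -47*(-11)*(-57 + 12*(1/23))/111 = -47*(-11)*(-57 + 12/23)/111 = -47*(-11)*(-1299)/(111*23) = -47/37*4763/23 = -223861/851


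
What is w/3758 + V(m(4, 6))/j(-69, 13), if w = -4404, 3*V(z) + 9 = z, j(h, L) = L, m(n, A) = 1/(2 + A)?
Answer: -820433/586248 ≈ -1.3995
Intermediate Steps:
V(z) = -3 + z/3
w/3758 + V(m(4, 6))/j(-69, 13) = -4404/3758 + (-3 + 1/(3*(2 + 6)))/13 = -4404*1/3758 + (-3 + (⅓)/8)*(1/13) = -2202/1879 + (-3 + (⅓)*(⅛))*(1/13) = -2202/1879 + (-3 + 1/24)*(1/13) = -2202/1879 - 71/24*1/13 = -2202/1879 - 71/312 = -820433/586248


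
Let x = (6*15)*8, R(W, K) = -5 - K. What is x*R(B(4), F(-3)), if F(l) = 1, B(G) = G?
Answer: -4320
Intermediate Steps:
x = 720 (x = 90*8 = 720)
x*R(B(4), F(-3)) = 720*(-5 - 1*1) = 720*(-5 - 1) = 720*(-6) = -4320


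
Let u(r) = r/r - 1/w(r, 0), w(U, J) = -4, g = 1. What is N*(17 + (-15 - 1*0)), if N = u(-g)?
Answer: 5/2 ≈ 2.5000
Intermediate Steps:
u(r) = 5/4 (u(r) = r/r - 1/(-4) = 1 - 1*(-¼) = 1 + ¼ = 5/4)
N = 5/4 ≈ 1.2500
N*(17 + (-15 - 1*0)) = 5*(17 + (-15 - 1*0))/4 = 5*(17 + (-15 + 0))/4 = 5*(17 - 15)/4 = (5/4)*2 = 5/2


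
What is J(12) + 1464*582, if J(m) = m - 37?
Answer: 852023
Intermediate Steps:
J(m) = -37 + m
J(12) + 1464*582 = (-37 + 12) + 1464*582 = -25 + 852048 = 852023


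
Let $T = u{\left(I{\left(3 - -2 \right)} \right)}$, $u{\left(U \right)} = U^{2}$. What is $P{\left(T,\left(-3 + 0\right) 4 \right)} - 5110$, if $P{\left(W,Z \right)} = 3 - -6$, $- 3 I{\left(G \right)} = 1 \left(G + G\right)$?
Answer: $-5101$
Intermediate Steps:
$I{\left(G \right)} = - \frac{2 G}{3}$ ($I{\left(G \right)} = - \frac{1 \left(G + G\right)}{3} = - \frac{1 \cdot 2 G}{3} = - \frac{2 G}{3}$)
$T = \frac{100}{9}$ ($T = \left(- \frac{2 \left(3 - -2\right)}{3}\right)^{2} = \left(- \frac{2 \left(3 + 2\right)}{3}\right)^{2} = \left(\left(- \frac{2}{3}\right) 5\right)^{2} = \left(- \frac{10}{3}\right)^{2} = \frac{100}{9} \approx 11.111$)
$P{\left(W,Z \right)} = 9$ ($P{\left(W,Z \right)} = 3 + 6 = 9$)
$P{\left(T,\left(-3 + 0\right) 4 \right)} - 5110 = 9 - 5110 = -5101$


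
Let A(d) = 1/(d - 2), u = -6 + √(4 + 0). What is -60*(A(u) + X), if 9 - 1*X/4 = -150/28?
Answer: -24050/7 ≈ -3435.7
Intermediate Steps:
X = 402/7 (X = 36 - (-600)/28 = 36 - 4*(-75/14) = 36 + 150/7 = 402/7 ≈ 57.429)
u = -4 (u = -6 + √4 = -6 + 2 = -4)
A(d) = 1/(-2 + d)
-60*(A(u) + X) = -60*(1/(-2 - 4) + 402/7) = -60*(1/(-6) + 402/7) = -60*(-⅙ + 402/7) = -60*2405/42 = -24050/7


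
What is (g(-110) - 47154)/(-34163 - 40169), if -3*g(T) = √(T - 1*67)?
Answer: 23577/37166 + I*√177/222996 ≈ 0.63437 + 5.9661e-5*I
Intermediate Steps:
g(T) = -√(-67 + T)/3 (g(T) = -√(T - 1*67)/3 = -√(T - 67)/3 = -√(-67 + T)/3)
(g(-110) - 47154)/(-34163 - 40169) = (-√(-67 - 110)/3 - 47154)/(-34163 - 40169) = (-I*√177/3 - 47154)/(-74332) = (-I*√177/3 - 47154)*(-1/74332) = (-47154 - I*√177/3)*(-1/74332) = 23577/37166 + I*√177/222996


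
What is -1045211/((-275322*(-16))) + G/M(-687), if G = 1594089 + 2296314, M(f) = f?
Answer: -5712844872071/1008779808 ≈ -5663.1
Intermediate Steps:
G = 3890403
-1045211/((-275322*(-16))) + G/M(-687) = -1045211/((-275322*(-16))) + 3890403/(-687) = -1045211/4405152 + 3890403*(-1/687) = -1045211*1/4405152 - 1296801/229 = -1045211/4405152 - 1296801/229 = -5712844872071/1008779808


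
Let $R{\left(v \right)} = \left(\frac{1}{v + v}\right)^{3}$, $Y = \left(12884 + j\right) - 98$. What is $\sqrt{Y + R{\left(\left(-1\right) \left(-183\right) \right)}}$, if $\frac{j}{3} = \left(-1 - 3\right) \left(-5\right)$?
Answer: $\frac{\sqrt{230511320838222}}{133956} \approx 113.34$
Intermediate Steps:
$j = 60$ ($j = 3 \left(-1 - 3\right) \left(-5\right) = 3 \left(\left(-4\right) \left(-5\right)\right) = 3 \cdot 20 = 60$)
$Y = 12846$ ($Y = \left(12884 + 60\right) - 98 = 12944 - 98 = 12846$)
$R{\left(v \right)} = \frac{1}{8 v^{3}}$ ($R{\left(v \right)} = \left(\frac{1}{2 v}\right)^{3} = \frac{1}{8 v^{3}}$)
$\sqrt{Y + R{\left(\left(-1\right) \left(-183\right) \right)}} = \sqrt{12846 + \frac{1}{8 \cdot 6128487}} = \sqrt{12846 + \frac{1}{8} \cdot \frac{1}{6128487}} = \sqrt{12846 + \frac{1}{49027896}} = \sqrt{\frac{629812352017}{49027896}} = \frac{\sqrt{230511320838222}}{133956}$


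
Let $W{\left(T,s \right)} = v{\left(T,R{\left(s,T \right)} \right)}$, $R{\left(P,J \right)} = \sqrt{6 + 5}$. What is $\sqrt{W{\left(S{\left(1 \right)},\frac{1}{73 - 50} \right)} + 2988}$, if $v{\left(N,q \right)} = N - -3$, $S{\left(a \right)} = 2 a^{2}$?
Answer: $\sqrt{2993} \approx 54.708$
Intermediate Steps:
$R{\left(P,J \right)} = \sqrt{11}$
$v{\left(N,q \right)} = 3 + N$ ($v{\left(N,q \right)} = N + 3 = 3 + N$)
$W{\left(T,s \right)} = 3 + T$
$\sqrt{W{\left(S{\left(1 \right)},\frac{1}{73 - 50} \right)} + 2988} = \sqrt{\left(3 + 2 \cdot 1^{2}\right) + 2988} = \sqrt{\left(3 + 2 \cdot 1\right) + 2988} = \sqrt{\left(3 + 2\right) + 2988} = \sqrt{5 + 2988} = \sqrt{2993}$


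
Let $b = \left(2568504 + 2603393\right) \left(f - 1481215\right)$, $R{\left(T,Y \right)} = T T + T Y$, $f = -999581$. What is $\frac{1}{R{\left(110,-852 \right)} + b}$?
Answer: $- \frac{1}{12830421471632} \approx -7.794 \cdot 10^{-14}$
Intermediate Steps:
$R{\left(T,Y \right)} = T^{2} + T Y$
$b = -12830421390012$ ($b = \left(2568504 + 2603393\right) \left(-999581 - 1481215\right) = 5171897 \left(-2480796\right) = -12830421390012$)
$\frac{1}{R{\left(110,-852 \right)} + b} = \frac{1}{110 \left(110 - 852\right) - 12830421390012} = \frac{1}{110 \left(-742\right) - 12830421390012} = \frac{1}{-81620 - 12830421390012} = \frac{1}{-12830421471632} = - \frac{1}{12830421471632}$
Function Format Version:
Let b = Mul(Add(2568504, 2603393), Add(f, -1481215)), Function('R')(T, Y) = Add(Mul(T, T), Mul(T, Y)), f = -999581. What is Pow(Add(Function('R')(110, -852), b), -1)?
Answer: Rational(-1, 12830421471632) ≈ -7.7940e-14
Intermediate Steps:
Function('R')(T, Y) = Add(Pow(T, 2), Mul(T, Y))
b = -12830421390012 (b = Mul(Add(2568504, 2603393), Add(-999581, -1481215)) = Mul(5171897, -2480796) = -12830421390012)
Pow(Add(Function('R')(110, -852), b), -1) = Pow(Add(Mul(110, Add(110, -852)), -12830421390012), -1) = Pow(Add(Mul(110, -742), -12830421390012), -1) = Pow(Add(-81620, -12830421390012), -1) = Pow(-12830421471632, -1) = Rational(-1, 12830421471632)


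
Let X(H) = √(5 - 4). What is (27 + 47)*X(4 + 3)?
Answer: 74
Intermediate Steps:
X(H) = 1 (X(H) = √1 = 1)
(27 + 47)*X(4 + 3) = (27 + 47)*1 = 74*1 = 74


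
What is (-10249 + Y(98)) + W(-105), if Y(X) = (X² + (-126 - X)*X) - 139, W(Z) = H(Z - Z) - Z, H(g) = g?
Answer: -22631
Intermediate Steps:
W(Z) = -Z (W(Z) = (Z - Z) - Z = 0 - Z = -Z)
Y(X) = -139 + X² + X*(-126 - X) (Y(X) = (X² + X*(-126 - X)) - 139 = -139 + X² + X*(-126 - X))
(-10249 + Y(98)) + W(-105) = (-10249 + (-139 - 126*98)) - 1*(-105) = (-10249 + (-139 - 12348)) + 105 = (-10249 - 12487) + 105 = -22736 + 105 = -22631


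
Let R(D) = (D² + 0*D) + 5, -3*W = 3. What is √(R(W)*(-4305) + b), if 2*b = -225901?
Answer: I*√555122/2 ≈ 372.53*I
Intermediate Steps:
b = -225901/2 (b = (½)*(-225901) = -225901/2 ≈ -1.1295e+5)
W = -1 (W = -⅓*3 = -1)
R(D) = 5 + D² (R(D) = (D² + 0) + 5 = D² + 5 = 5 + D²)
√(R(W)*(-4305) + b) = √((5 + (-1)²)*(-4305) - 225901/2) = √((5 + 1)*(-4305) - 225901/2) = √(6*(-4305) - 225901/2) = √(-25830 - 225901/2) = √(-277561/2) = I*√555122/2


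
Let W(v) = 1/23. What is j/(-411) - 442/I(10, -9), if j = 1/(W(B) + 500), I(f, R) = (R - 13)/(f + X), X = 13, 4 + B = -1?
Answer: 24026888360/51996021 ≈ 462.09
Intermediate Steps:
B = -5 (B = -4 - 1 = -5)
W(v) = 1/23
I(f, R) = (-13 + R)/(13 + f) (I(f, R) = (R - 13)/(f + 13) = (-13 + R)/(13 + f))
j = 23/11501 (j = 1/(1/23 + 500) = 1/(11501/23) = 23/11501 ≈ 0.0019998)
j/(-411) - 442/I(10, -9) = (23/11501)/(-411) - 442*(13 + 10)/(-13 - 9) = (23/11501)*(-1/411) - 442/(-22/23) = -23/4726911 - 442/((1/23)*(-22)) = -23/4726911 - 442/(-22/23) = -23/4726911 - 442*(-23/22) = -23/4726911 + 5083/11 = 24026888360/51996021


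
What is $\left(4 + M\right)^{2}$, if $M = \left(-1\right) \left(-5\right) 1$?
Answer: $81$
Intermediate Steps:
$M = 5$ ($M = 5 \cdot 1 = 5$)
$\left(4 + M\right)^{2} = \left(4 + 5\right)^{2} = 9^{2} = 81$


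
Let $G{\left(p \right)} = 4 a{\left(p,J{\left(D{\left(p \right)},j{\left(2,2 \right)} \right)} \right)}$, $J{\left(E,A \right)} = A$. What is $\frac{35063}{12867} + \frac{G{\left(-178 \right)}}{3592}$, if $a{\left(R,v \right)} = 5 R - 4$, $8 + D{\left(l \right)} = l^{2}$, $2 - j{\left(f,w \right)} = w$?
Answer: $\frac{9991738}{5777283} \approx 1.7295$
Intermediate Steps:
$j{\left(f,w \right)} = 2 - w$
$D{\left(l \right)} = -8 + l^{2}$
$a{\left(R,v \right)} = -4 + 5 R$
$G{\left(p \right)} = -16 + 20 p$ ($G{\left(p \right)} = 4 \left(-4 + 5 p\right) = -16 + 20 p$)
$\frac{35063}{12867} + \frac{G{\left(-178 \right)}}{3592} = \frac{35063}{12867} + \frac{-16 + 20 \left(-178\right)}{3592} = 35063 \cdot \frac{1}{12867} + \left(-16 - 3560\right) \frac{1}{3592} = \frac{35063}{12867} - \frac{447}{449} = \frac{9991738}{5777283}$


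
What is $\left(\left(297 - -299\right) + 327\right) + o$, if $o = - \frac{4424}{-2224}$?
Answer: $\frac{257147}{278} \approx 924.99$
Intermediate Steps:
$o = \frac{553}{278}$ ($o = \left(-4424\right) \left(- \frac{1}{2224}\right) = \frac{553}{278} \approx 1.9892$)
$\left(\left(297 - -299\right) + 327\right) + o = \left(\left(297 - -299\right) + 327\right) + \frac{553}{278} = \left(\left(297 + \left(-411 + 710\right)\right) + 327\right) + \frac{553}{278} = \left(\left(297 + 299\right) + 327\right) + \frac{553}{278} = \left(596 + 327\right) + \frac{553}{278} = 923 + \frac{553}{278} = \frac{257147}{278}$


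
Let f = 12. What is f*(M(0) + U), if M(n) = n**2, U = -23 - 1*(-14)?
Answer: -108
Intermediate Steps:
U = -9 (U = -23 + 14 = -9)
f*(M(0) + U) = 12*(0**2 - 9) = 12*(0 - 9) = 12*(-9) = -108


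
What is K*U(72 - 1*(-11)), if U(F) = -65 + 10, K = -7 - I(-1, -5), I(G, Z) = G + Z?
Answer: 55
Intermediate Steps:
K = -1 (K = -7 - (-1 - 5) = -7 - 1*(-6) = -7 + 6 = -1)
U(F) = -55
K*U(72 - 1*(-11)) = -1*(-55) = 55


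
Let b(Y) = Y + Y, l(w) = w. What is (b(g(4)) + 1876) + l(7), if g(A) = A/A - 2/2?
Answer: 1883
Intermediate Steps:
g(A) = 0 (g(A) = 1 - 2*½ = 1 - 1 = 0)
b(Y) = 2*Y
(b(g(4)) + 1876) + l(7) = (2*0 + 1876) + 7 = (0 + 1876) + 7 = 1876 + 7 = 1883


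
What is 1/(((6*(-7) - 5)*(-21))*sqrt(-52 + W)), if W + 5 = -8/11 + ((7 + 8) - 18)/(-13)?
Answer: -I*sqrt(1175746)/8115114 ≈ -0.00013362*I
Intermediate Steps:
W = -786/143 (W = -5 + (-8/11 + ((7 + 8) - 18)/(-13)) = -5 + (-8*1/11 + (15 - 18)*(-1/13)) = -5 + (-8/11 - 3*(-1/13)) = -5 + (-8/11 + 3/13) = -5 - 71/143 = -786/143 ≈ -5.4965)
1/(((6*(-7) - 5)*(-21))*sqrt(-52 + W)) = 1/(((6*(-7) - 5)*(-21))*sqrt(-52 - 786/143)) = 1/(((-42 - 5)*(-21))*sqrt(-8222/143)) = 1/((-47*(-21))*(I*sqrt(1175746)/143)) = 1/(987*(I*sqrt(1175746)/143)) = 1/(987*I*sqrt(1175746)/143) = -I*sqrt(1175746)/8115114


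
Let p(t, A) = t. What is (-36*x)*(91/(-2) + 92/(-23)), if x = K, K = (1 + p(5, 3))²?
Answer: 64152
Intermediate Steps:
K = 36 (K = (1 + 5)² = 6² = 36)
x = 36
(-36*x)*(91/(-2) + 92/(-23)) = (-36*36)*(91/(-2) + 92/(-23)) = -1296*(91*(-½) + 92*(-1/23)) = -1296*(-91/2 - 4) = -1296*(-99/2) = 64152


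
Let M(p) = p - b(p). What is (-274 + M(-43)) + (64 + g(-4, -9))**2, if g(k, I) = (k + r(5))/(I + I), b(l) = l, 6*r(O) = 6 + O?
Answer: 44759689/11664 ≈ 3837.4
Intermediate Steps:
r(O) = 1 + O/6 (r(O) = (6 + O)/6 = 1 + O/6)
g(k, I) = (11/6 + k)/(2*I) (g(k, I) = (k + (1 + (1/6)*5))/(I + I) = (k + (1 + 5/6))/((2*I)) = (k + 11/6)*(1/(2*I)) = (11/6 + k)*(1/(2*I)) = (11/6 + k)/(2*I))
M(p) = 0 (M(p) = p - p = 0)
(-274 + M(-43)) + (64 + g(-4, -9))**2 = (-274 + 0) + (64 + (1/12)*(11 + 6*(-4))/(-9))**2 = -274 + (64 + (1/12)*(-1/9)*(11 - 24))**2 = -274 + (64 + (1/12)*(-1/9)*(-13))**2 = -274 + (64 + 13/108)**2 = -274 + (6925/108)**2 = -274 + 47955625/11664 = 44759689/11664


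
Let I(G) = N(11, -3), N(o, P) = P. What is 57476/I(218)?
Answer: -57476/3 ≈ -19159.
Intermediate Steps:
I(G) = -3
57476/I(218) = 57476/(-3) = 57476*(-⅓) = -57476/3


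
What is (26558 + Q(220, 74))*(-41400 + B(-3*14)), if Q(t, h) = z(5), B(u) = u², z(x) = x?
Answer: -1052851068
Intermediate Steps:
Q(t, h) = 5
(26558 + Q(220, 74))*(-41400 + B(-3*14)) = (26558 + 5)*(-41400 + (-3*14)²) = 26563*(-41400 + (-42)²) = 26563*(-41400 + 1764) = 26563*(-39636) = -1052851068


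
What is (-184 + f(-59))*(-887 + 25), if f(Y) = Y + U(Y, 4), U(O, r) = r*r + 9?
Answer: 187916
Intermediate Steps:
U(O, r) = 9 + r² (U(O, r) = r² + 9 = 9 + r²)
f(Y) = 25 + Y (f(Y) = Y + (9 + 4²) = Y + (9 + 16) = Y + 25 = 25 + Y)
(-184 + f(-59))*(-887 + 25) = (-184 + (25 - 59))*(-887 + 25) = (-184 - 34)*(-862) = -218*(-862) = 187916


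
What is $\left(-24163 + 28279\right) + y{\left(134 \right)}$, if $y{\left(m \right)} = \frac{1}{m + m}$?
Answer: $\frac{1103089}{268} \approx 4116.0$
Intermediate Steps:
$y{\left(m \right)} = \frac{1}{2 m}$
$\left(-24163 + 28279\right) + y{\left(134 \right)} = \left(-24163 + 28279\right) + \frac{1}{2 \cdot 134} = 4116 + \frac{1}{2} \cdot \frac{1}{134} = 4116 + \frac{1}{268} = \frac{1103089}{268}$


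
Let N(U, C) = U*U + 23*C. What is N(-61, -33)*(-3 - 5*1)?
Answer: -23696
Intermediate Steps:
N(U, C) = U² + 23*C
N(-61, -33)*(-3 - 5*1) = ((-61)² + 23*(-33))*(-3 - 5*1) = (3721 - 759)*(-3 - 5) = 2962*(-8) = -23696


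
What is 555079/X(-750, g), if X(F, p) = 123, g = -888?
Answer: 555079/123 ≈ 4512.8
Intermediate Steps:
555079/X(-750, g) = 555079/123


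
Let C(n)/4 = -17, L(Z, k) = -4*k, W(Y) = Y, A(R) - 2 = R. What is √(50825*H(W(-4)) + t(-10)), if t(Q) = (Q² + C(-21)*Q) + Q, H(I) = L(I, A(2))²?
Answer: √13011970 ≈ 3607.2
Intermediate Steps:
A(R) = 2 + R
C(n) = -68 (C(n) = 4*(-17) = -68)
H(I) = 256 (H(I) = (-4*(2 + 2))² = (-4*4)² = (-16)² = 256)
t(Q) = Q² - 67*Q (t(Q) = (Q² - 68*Q) + Q = Q² - 67*Q)
√(50825*H(W(-4)) + t(-10)) = √(50825*256 - 10*(-67 - 10)) = √(13011200 - 10*(-77)) = √(13011200 + 770) = √13011970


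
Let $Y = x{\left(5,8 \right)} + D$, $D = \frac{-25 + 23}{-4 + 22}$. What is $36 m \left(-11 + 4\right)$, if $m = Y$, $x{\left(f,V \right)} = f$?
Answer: $-1232$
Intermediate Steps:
$D = - \frac{1}{9}$ ($D = - \frac{2}{18} = \left(-2\right) \frac{1}{18} = - \frac{1}{9} \approx -0.11111$)
$Y = \frac{44}{9}$ ($Y = 5 - \frac{1}{9} = \frac{44}{9} \approx 4.8889$)
$m = \frac{44}{9} \approx 4.8889$
$36 m \left(-11 + 4\right) = 36 \cdot \frac{44}{9} \left(-11 + 4\right) = 176 \left(-7\right) = -1232$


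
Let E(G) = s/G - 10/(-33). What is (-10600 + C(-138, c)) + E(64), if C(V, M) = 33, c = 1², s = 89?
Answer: -22313927/2112 ≈ -10565.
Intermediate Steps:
c = 1
E(G) = 10/33 + 89/G (E(G) = 89/G - 10/(-33) = 89/G - 10*(-1/33) = 89/G + 10/33 = 10/33 + 89/G)
(-10600 + C(-138, c)) + E(64) = (-10600 + 33) + (10/33 + 89/64) = -10567 + (10/33 + 89*(1/64)) = -10567 + (10/33 + 89/64) = -10567 + 3577/2112 = -22313927/2112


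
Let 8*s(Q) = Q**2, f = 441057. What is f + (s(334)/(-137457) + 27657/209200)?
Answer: 12683037917109649/28756004400 ≈ 4.4106e+5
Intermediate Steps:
s(Q) = Q**2/8
f + (s(334)/(-137457) + 27657/209200) = 441057 + (((1/8)*334**2)/(-137457) + 27657/209200) = 441057 + (((1/8)*111556)*(-1/137457) + 27657*(1/209200)) = 441057 + ((27889/2)*(-1/137457) + 27657/209200) = 441057 + (-27889/274914 + 27657/209200) = 441057 + 884458849/28756004400 = 12683037917109649/28756004400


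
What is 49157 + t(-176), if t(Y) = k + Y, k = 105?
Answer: 49086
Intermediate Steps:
t(Y) = 105 + Y
49157 + t(-176) = 49157 + (105 - 176) = 49157 - 71 = 49086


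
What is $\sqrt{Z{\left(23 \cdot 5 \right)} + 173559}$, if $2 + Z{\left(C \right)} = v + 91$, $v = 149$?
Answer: $\sqrt{173797} \approx 416.89$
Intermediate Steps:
$Z{\left(C \right)} = 238$ ($Z{\left(C \right)} = -2 + \left(149 + 91\right) = -2 + 240 = 238$)
$\sqrt{Z{\left(23 \cdot 5 \right)} + 173559} = \sqrt{238 + 173559} = \sqrt{173797}$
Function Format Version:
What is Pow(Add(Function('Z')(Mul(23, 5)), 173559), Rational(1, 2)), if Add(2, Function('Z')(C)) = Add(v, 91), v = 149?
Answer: Pow(173797, Rational(1, 2)) ≈ 416.89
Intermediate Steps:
Function('Z')(C) = 238 (Function('Z')(C) = Add(-2, Add(149, 91)) = Add(-2, 240) = 238)
Pow(Add(Function('Z')(Mul(23, 5)), 173559), Rational(1, 2)) = Pow(Add(238, 173559), Rational(1, 2)) = Pow(173797, Rational(1, 2))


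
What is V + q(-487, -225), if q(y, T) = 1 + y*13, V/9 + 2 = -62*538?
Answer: -306552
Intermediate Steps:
V = -300222 (V = -18 + 9*(-62*538) = -18 + 9*(-33356) = -18 - 300204 = -300222)
q(y, T) = 1 + 13*y
V + q(-487, -225) = -300222 + (1 + 13*(-487)) = -300222 + (1 - 6331) = -300222 - 6330 = -306552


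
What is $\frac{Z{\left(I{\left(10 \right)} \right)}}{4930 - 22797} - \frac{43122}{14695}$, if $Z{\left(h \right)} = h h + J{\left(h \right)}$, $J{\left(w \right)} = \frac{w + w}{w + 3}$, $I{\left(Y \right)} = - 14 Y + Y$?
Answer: $- \frac{129392217498}{33344556755} \approx -3.8805$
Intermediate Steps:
$I{\left(Y \right)} = - 13 Y$
$J{\left(w \right)} = \frac{2 w}{3 + w}$
$Z{\left(h \right)} = h^{2} + \frac{2 h}{3 + h}$ ($Z{\left(h \right)} = h h + \frac{2 h}{3 + h} = h^{2} + \frac{2 h}{3 + h}$)
$\frac{Z{\left(I{\left(10 \right)} \right)}}{4930 - 22797} - \frac{43122}{14695} = \frac{\left(-13\right) 10 \frac{1}{3 - 130} \left(2 + \left(-13\right) 10 \left(3 - 130\right)\right)}{4930 - 22797} - \frac{43122}{14695} = \frac{\left(-130\right) \frac{1}{3 - 130} \left(2 - 130 \left(3 - 130\right)\right)}{-17867} - \frac{43122}{14695} = - \frac{130 \left(2 - -16510\right)}{-127} \left(- \frac{1}{17867}\right) - \frac{43122}{14695} = \left(-130\right) \left(- \frac{1}{127}\right) \left(2 + 16510\right) \left(- \frac{1}{17867}\right) - \frac{43122}{14695} = \left(-130\right) \left(- \frac{1}{127}\right) 16512 \left(- \frac{1}{17867}\right) - \frac{43122}{14695} = \frac{2146560}{127} \left(- \frac{1}{17867}\right) - \frac{43122}{14695} = - \frac{2146560}{2269109} - \frac{43122}{14695} = - \frac{129392217498}{33344556755}$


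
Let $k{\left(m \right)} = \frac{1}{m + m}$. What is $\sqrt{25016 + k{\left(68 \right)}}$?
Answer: $\frac{\sqrt{115674018}}{68} \approx 158.16$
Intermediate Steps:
$k{\left(m \right)} = \frac{1}{2 m}$
$\sqrt{25016 + k{\left(68 \right)}} = \sqrt{25016 + \frac{1}{2 \cdot 68}} = \sqrt{25016 + \frac{1}{2} \cdot \frac{1}{68}} = \sqrt{25016 + \frac{1}{136}} = \sqrt{\frac{3402177}{136}} = \frac{\sqrt{115674018}}{68}$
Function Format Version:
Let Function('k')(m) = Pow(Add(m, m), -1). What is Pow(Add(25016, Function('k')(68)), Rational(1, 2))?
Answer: Mul(Rational(1, 68), Pow(115674018, Rational(1, 2))) ≈ 158.16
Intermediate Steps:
Function('k')(m) = Mul(Rational(1, 2), Pow(m, -1)) (Function('k')(m) = Pow(Mul(2, m), -1) = Mul(Rational(1, 2), Pow(m, -1)))
Pow(Add(25016, Function('k')(68)), Rational(1, 2)) = Pow(Add(25016, Mul(Rational(1, 2), Pow(68, -1))), Rational(1, 2)) = Pow(Add(25016, Mul(Rational(1, 2), Rational(1, 68))), Rational(1, 2)) = Pow(Add(25016, Rational(1, 136)), Rational(1, 2)) = Pow(Rational(3402177, 136), Rational(1, 2)) = Mul(Rational(1, 68), Pow(115674018, Rational(1, 2)))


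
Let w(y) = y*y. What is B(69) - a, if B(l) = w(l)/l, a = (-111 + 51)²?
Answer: -3531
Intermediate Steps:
w(y) = y²
a = 3600 (a = (-60)² = 3600)
B(l) = l (B(l) = l²/l = l)
B(69) - a = 69 - 1*3600 = 69 - 3600 = -3531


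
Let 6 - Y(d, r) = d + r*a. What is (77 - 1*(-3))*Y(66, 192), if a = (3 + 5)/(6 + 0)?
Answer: -25280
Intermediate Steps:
a = 4/3 (a = 8/6 = 8*(1/6) = 4/3 ≈ 1.3333)
Y(d, r) = 6 - d - 4*r/3 (Y(d, r) = 6 - (d + r*(4/3)) = 6 - (d + 4*r/3) = 6 + (-d - 4*r/3) = 6 - d - 4*r/3)
(77 - 1*(-3))*Y(66, 192) = (77 - 1*(-3))*(6 - 1*66 - 4/3*192) = (77 + 3)*(6 - 66 - 256) = 80*(-316) = -25280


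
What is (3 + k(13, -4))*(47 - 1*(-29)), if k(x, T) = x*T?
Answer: -3724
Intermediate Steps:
k(x, T) = T*x
(3 + k(13, -4))*(47 - 1*(-29)) = (3 - 4*13)*(47 - 1*(-29)) = (3 - 52)*(47 + 29) = -49*76 = -3724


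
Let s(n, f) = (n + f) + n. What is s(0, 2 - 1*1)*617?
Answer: 617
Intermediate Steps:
s(n, f) = f + 2*n (s(n, f) = (f + n) + n = f + 2*n)
s(0, 2 - 1*1)*617 = ((2 - 1*1) + 2*0)*617 = ((2 - 1) + 0)*617 = (1 + 0)*617 = 1*617 = 617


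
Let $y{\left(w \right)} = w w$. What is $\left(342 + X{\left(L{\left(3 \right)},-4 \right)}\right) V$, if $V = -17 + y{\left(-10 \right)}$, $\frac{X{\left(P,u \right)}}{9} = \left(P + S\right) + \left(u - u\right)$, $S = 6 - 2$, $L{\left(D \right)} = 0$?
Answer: $31374$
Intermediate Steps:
$y{\left(w \right)} = w^{2}$
$S = 4$
$X{\left(P,u \right)} = 36 + 9 P$ ($X{\left(P,u \right)} = 9 \left(\left(P + 4\right) + \left(u - u\right)\right) = 9 \left(\left(4 + P\right) + 0\right) = 9 \left(4 + P\right) = 36 + 9 P$)
$V = 83$ ($V = -17 + \left(-10\right)^{2} = -17 + 100 = 83$)
$\left(342 + X{\left(L{\left(3 \right)},-4 \right)}\right) V = \left(342 + \left(36 + 9 \cdot 0\right)\right) 83 = \left(342 + \left(36 + 0\right)\right) 83 = \left(342 + 36\right) 83 = 378 \cdot 83 = 31374$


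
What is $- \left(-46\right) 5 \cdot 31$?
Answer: $7130$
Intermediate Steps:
$- \left(-46\right) 5 \cdot 31 = - \left(-230\right) 31 = \left(-1\right) \left(-7130\right) = 7130$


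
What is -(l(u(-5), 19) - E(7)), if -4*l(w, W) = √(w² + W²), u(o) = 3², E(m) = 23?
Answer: 23 + √442/4 ≈ 28.256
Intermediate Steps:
u(o) = 9
l(w, W) = -√(W² + w²)/4 (l(w, W) = -√(w² + W²)/4 = -√(W² + w²)/4)
-(l(u(-5), 19) - E(7)) = -(-√(19² + 9²)/4 - 1*23) = -(-√(361 + 81)/4 - 23) = -(-√442/4 - 23) = -(-23 - √442/4) = 23 + √442/4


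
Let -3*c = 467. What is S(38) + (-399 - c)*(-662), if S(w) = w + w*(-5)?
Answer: 482804/3 ≈ 1.6093e+5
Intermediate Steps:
c = -467/3 (c = -⅓*467 = -467/3 ≈ -155.67)
S(w) = -4*w (S(w) = w - 5*w = -4*w)
S(38) + (-399 - c)*(-662) = -4*38 + (-399 - 1*(-467/3))*(-662) = -152 + (-399 + 467/3)*(-662) = -152 - 730/3*(-662) = -152 + 483260/3 = 482804/3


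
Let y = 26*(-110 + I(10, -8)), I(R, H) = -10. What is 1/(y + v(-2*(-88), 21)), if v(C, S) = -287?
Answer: -1/3407 ≈ -0.00029351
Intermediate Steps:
y = -3120 (y = 26*(-110 - 10) = 26*(-120) = -3120)
1/(y + v(-2*(-88), 21)) = 1/(-3120 - 287) = 1/(-3407) = -1/3407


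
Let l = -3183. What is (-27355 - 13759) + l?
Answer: -44297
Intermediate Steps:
(-27355 - 13759) + l = (-27355 - 13759) - 3183 = -41114 - 3183 = -44297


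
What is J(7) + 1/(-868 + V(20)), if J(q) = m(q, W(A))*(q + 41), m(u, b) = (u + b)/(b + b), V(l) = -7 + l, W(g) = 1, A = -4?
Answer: 164159/855 ≈ 192.00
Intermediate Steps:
m(u, b) = (b + u)/(2*b) (m(u, b) = (b + u)/((2*b)) = (b + u)*(1/(2*b)) = (b + u)/(2*b))
J(q) = (½ + q/2)*(41 + q) (J(q) = ((½)*(1 + q)/1)*(q + 41) = ((½)*1*(1 + q))*(41 + q) = (½ + q/2)*(41 + q))
J(7) + 1/(-868 + V(20)) = (1 + 7)*(41 + 7)/2 + 1/(-868 + (-7 + 20)) = (½)*8*48 + 1/(-868 + 13) = 192 + 1/(-855) = 192 - 1/855 = 164159/855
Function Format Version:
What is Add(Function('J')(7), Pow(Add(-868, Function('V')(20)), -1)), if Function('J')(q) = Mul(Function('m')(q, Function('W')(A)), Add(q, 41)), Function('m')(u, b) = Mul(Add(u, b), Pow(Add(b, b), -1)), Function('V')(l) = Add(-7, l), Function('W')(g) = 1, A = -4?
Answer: Rational(164159, 855) ≈ 192.00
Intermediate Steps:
Function('m')(u, b) = Mul(Rational(1, 2), Pow(b, -1), Add(b, u)) (Function('m')(u, b) = Mul(Add(b, u), Pow(Mul(2, b), -1)) = Mul(Add(b, u), Mul(Rational(1, 2), Pow(b, -1))) = Mul(Rational(1, 2), Pow(b, -1), Add(b, u)))
Function('J')(q) = Mul(Add(Rational(1, 2), Mul(Rational(1, 2), q)), Add(41, q)) (Function('J')(q) = Mul(Mul(Rational(1, 2), Pow(1, -1), Add(1, q)), Add(q, 41)) = Mul(Mul(Rational(1, 2), 1, Add(1, q)), Add(41, q)) = Mul(Add(Rational(1, 2), Mul(Rational(1, 2), q)), Add(41, q)))
Add(Function('J')(7), Pow(Add(-868, Function('V')(20)), -1)) = Add(Mul(Rational(1, 2), Add(1, 7), Add(41, 7)), Pow(Add(-868, Add(-7, 20)), -1)) = Add(Mul(Rational(1, 2), 8, 48), Pow(Add(-868, 13), -1)) = Add(192, Pow(-855, -1)) = Add(192, Rational(-1, 855)) = Rational(164159, 855)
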